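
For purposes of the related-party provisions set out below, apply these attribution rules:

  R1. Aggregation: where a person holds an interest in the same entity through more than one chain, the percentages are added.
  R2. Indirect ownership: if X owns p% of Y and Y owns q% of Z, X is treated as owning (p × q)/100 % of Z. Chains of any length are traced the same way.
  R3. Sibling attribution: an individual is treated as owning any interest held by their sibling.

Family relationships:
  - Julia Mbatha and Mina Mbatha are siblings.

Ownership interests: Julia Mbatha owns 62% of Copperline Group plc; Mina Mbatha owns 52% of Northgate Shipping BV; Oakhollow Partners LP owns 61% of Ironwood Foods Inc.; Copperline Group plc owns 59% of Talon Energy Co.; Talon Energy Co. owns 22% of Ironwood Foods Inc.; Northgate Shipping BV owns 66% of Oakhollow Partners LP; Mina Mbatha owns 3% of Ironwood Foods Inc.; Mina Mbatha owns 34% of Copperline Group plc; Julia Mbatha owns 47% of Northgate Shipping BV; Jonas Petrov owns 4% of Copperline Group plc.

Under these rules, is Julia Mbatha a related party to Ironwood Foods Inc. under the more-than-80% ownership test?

No

By sibling attribution (R3), Julia Mbatha is treated as also owning Mina Mbatha's interest in Northgate Shipping BV, giving 47% + 52% = 99%.
By sibling attribution (R3), Julia Mbatha is treated as also owning Mina Mbatha's interest in Copperline Group plc, giving 62% + 34% = 96%.
By sibling attribution (R3), Julia Mbatha is treated as owning Mina Mbatha's 3% interest in Ironwood Foods Inc.
Chain via Northgate Shipping BV → Oakhollow Partners LP (R2): 99% × 66% × 61% = 39.8574% of Ironwood Foods Inc.
Chain via Copperline Group plc → Talon Energy Co. (R2): 96% × 59% × 22% = 12.4608% of Ironwood Foods Inc.
Direct interest in Ironwood Foods Inc: 3%.
Aggregating (R1): 39.8574% + 12.4608% + 3% = 55.3182%.
55.3182% does not exceed the 80% threshold, so Julia is not a related party to Ironwood Foods Inc.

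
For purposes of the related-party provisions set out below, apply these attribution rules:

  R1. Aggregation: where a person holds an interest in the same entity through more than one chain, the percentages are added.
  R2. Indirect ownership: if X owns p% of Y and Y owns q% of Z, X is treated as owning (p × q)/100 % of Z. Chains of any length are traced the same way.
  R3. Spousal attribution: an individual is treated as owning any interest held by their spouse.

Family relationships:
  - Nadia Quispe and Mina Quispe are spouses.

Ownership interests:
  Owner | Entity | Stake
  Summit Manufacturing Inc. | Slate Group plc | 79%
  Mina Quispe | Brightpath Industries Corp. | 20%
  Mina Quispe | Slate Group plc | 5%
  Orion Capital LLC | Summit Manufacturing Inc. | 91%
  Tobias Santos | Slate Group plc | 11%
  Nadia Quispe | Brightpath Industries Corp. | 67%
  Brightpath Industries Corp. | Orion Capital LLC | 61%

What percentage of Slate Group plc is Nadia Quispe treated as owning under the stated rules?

By spousal attribution (R3), Nadia Quispe is treated as also owning Mina Quispe's interest in Brightpath Industries Corp, giving 67% + 20% = 87%.
By spousal attribution (R3), Nadia Quispe is treated as owning Mina Quispe's 5% interest in Slate Group plc.
Chain via Brightpath Industries Corp. → Orion Capital LLC → Summit Manufacturing Inc. (R2): 87% × 61% × 91% × 79% = 38.152023% of Slate Group plc.
Direct interest in Slate Group plc: 5%.
Aggregating (R1): 38.152023% + 5% = 43.152023%.

43.152023%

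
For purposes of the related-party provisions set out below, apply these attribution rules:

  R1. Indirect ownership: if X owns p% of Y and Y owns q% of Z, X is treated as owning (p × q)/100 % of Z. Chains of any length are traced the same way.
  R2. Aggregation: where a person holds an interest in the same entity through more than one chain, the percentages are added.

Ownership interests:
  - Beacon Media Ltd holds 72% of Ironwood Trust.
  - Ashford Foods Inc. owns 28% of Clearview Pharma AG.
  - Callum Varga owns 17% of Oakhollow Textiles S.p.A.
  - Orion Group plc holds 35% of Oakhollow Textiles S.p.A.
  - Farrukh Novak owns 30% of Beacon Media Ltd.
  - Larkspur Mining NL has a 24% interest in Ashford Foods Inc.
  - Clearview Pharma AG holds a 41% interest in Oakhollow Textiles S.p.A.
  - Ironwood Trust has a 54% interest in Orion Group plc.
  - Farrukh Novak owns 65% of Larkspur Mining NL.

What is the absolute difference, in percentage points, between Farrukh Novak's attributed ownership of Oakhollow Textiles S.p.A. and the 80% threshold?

74.12672

Chain via Larkspur Mining NL → Ashford Foods Inc. → Clearview Pharma AG (R1): 65% × 24% × 28% × 41% = 1.79088% of Oakhollow Textiles S.p.A.
Chain via Beacon Media Ltd → Ironwood Trust → Orion Group plc (R1): 30% × 72% × 54% × 35% = 4.0824% of Oakhollow Textiles S.p.A.
Aggregating (R2): 1.79088% + 4.0824% = 5.87328%.
5.87328% falls short of the 80% threshold by 74.12672 percentage points.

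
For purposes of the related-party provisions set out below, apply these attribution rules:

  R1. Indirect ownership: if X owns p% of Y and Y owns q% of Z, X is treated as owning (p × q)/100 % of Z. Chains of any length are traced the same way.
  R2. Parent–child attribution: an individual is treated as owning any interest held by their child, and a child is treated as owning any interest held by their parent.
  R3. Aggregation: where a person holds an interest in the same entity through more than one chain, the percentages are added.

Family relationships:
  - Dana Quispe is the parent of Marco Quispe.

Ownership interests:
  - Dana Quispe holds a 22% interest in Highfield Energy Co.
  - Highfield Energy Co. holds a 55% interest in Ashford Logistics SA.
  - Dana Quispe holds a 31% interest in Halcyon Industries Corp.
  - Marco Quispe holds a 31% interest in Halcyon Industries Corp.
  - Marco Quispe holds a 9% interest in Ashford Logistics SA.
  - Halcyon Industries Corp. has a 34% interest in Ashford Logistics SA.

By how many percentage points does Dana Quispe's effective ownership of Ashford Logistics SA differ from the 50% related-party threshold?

By parent–child attribution (R2), Dana Quispe is treated as also owning Marco Quispe's interest in Halcyon Industries Corp, giving 31% + 31% = 62%.
By parent–child attribution (R2), Dana Quispe is treated as owning Marco Quispe's 9% interest in Ashford Logistics SA.
Chain via Highfield Energy Co. (R1): 22% × 55% = 12.1% of Ashford Logistics SA.
Chain via Halcyon Industries Corp. (R1): 62% × 34% = 21.08% of Ashford Logistics SA.
Direct interest in Ashford Logistics SA: 9%.
Aggregating (R3): 12.1% + 21.08% + 9% = 42.18%.
42.18% falls short of the 50% threshold by 7.82 percentage points.

7.82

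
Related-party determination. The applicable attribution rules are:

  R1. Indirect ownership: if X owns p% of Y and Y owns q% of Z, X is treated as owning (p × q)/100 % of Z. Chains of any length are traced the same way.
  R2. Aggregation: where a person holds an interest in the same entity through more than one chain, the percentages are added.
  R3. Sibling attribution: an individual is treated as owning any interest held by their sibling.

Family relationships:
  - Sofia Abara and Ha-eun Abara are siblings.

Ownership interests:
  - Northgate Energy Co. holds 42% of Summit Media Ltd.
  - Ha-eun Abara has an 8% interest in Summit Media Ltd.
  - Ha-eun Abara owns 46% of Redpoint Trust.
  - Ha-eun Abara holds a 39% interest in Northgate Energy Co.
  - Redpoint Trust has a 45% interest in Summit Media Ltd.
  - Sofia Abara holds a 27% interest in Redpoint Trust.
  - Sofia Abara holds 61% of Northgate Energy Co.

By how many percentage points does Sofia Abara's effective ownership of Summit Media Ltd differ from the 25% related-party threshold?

By sibling attribution (R3), Sofia Abara is treated as also owning Ha-eun Abara's interest in Northgate Energy Co, giving 61% + 39% = 100%.
By sibling attribution (R3), Sofia Abara is treated as also owning Ha-eun Abara's interest in Redpoint Trust, giving 27% + 46% = 73%.
By sibling attribution (R3), Sofia Abara is treated as owning Ha-eun Abara's 8% interest in Summit Media Ltd.
Chain via Northgate Energy Co. (R1): 100% × 42% = 42% of Summit Media Ltd.
Chain via Redpoint Trust (R1): 73% × 45% = 32.85% of Summit Media Ltd.
Direct interest in Summit Media Ltd: 8%.
Aggregating (R2): 42% + 32.85% + 8% = 82.85%.
82.85% exceeds the 25% threshold by 57.85 percentage points.

57.85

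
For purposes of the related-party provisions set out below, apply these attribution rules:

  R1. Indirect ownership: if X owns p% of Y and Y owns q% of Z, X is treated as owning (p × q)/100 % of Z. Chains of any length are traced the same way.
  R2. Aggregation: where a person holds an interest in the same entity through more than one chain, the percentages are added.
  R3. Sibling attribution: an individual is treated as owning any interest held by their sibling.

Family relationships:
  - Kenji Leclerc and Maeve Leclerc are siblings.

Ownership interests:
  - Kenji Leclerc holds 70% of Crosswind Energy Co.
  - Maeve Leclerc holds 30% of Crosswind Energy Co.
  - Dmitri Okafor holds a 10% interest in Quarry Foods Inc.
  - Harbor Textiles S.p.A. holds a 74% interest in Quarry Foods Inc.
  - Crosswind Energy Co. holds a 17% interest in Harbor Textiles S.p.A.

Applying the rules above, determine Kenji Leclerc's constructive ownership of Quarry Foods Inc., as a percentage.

12.58%

By sibling attribution (R3), Kenji Leclerc is treated as also owning Maeve Leclerc's interest in Crosswind Energy Co, giving 70% + 30% = 100%.
Chain via Crosswind Energy Co. → Harbor Textiles S.p.A. (R1): 100% × 17% × 74% = 12.58% of Quarry Foods Inc.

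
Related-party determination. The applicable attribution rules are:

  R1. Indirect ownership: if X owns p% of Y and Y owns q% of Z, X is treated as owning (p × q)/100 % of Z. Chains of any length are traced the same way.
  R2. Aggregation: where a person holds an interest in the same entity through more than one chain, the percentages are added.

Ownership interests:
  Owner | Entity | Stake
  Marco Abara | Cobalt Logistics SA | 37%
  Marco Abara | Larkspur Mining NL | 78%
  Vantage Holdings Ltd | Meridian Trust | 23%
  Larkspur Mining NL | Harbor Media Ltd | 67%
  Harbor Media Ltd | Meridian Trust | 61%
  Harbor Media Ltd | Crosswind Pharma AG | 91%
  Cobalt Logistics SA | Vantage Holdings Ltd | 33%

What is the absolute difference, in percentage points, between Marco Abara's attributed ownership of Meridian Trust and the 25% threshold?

9.6869

Chain via Larkspur Mining NL → Harbor Media Ltd (R1): 78% × 67% × 61% = 31.8786% of Meridian Trust.
Chain via Cobalt Logistics SA → Vantage Holdings Ltd (R1): 37% × 33% × 23% = 2.8083% of Meridian Trust.
Aggregating (R2): 31.8786% + 2.8083% = 34.6869%.
34.6869% exceeds the 25% threshold by 9.6869 percentage points.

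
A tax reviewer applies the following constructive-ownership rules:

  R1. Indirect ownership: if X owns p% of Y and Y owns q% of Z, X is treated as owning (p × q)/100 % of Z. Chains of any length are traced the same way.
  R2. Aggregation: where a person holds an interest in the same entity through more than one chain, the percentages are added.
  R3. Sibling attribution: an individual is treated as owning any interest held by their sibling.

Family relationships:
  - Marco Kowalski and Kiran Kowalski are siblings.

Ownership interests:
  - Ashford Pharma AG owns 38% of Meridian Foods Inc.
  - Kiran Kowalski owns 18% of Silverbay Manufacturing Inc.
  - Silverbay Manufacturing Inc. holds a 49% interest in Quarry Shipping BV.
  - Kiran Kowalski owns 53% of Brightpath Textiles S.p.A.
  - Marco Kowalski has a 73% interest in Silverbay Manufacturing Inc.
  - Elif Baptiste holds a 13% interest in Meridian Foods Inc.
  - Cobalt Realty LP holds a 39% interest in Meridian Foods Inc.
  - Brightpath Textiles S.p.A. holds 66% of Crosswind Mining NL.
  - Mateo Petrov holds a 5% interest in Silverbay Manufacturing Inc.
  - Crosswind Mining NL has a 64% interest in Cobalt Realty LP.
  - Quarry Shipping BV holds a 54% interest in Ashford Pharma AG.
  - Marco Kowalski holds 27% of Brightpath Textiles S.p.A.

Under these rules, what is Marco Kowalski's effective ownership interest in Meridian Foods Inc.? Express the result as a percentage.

22.328748%

By sibling attribution (R3), Marco Kowalski is treated as also owning Kiran Kowalski's interest in Brightpath Textiles S.p.A, giving 27% + 53% = 80%.
By sibling attribution (R3), Marco Kowalski is treated as also owning Kiran Kowalski's interest in Silverbay Manufacturing Inc, giving 73% + 18% = 91%.
Chain via Brightpath Textiles S.p.A. → Crosswind Mining NL → Cobalt Realty LP (R1): 80% × 66% × 64% × 39% = 13.17888% of Meridian Foods Inc.
Chain via Silverbay Manufacturing Inc. → Quarry Shipping BV → Ashford Pharma AG (R1): 91% × 49% × 54% × 38% = 9.149868% of Meridian Foods Inc.
Aggregating (R2): 13.17888% + 9.149868% = 22.328748%.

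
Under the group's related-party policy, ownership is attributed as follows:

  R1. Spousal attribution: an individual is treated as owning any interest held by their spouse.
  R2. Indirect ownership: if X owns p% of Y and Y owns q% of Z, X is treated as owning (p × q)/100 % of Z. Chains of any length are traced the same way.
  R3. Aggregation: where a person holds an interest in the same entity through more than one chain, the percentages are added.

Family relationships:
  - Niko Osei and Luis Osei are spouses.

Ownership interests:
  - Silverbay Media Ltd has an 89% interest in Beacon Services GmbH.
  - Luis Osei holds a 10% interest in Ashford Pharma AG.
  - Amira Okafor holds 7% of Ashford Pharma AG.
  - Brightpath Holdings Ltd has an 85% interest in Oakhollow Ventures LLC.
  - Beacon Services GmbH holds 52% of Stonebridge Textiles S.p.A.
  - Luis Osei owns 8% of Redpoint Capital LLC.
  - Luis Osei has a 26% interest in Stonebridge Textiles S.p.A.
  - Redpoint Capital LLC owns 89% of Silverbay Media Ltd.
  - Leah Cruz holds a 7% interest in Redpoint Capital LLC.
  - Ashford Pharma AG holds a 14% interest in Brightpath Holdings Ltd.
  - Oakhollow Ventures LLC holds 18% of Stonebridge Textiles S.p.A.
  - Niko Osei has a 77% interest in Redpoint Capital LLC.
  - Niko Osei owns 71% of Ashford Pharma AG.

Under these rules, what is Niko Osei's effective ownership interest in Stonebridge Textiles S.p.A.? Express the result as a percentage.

62.74584%

By spousal attribution (R1), Niko Osei is treated as also owning Luis Osei's interest in Redpoint Capital LLC, giving 77% + 8% = 85%.
By spousal attribution (R1), Niko Osei is treated as also owning Luis Osei's interest in Ashford Pharma AG, giving 71% + 10% = 81%.
By spousal attribution (R1), Niko Osei is treated as owning Luis Osei's 26% interest in Stonebridge Textiles S.p.A.
Chain via Redpoint Capital LLC → Silverbay Media Ltd → Beacon Services GmbH (R2): 85% × 89% × 89% × 52% = 35.01082% of Stonebridge Textiles S.p.A.
Chain via Ashford Pharma AG → Brightpath Holdings Ltd → Oakhollow Ventures LLC (R2): 81% × 14% × 85% × 18% = 1.73502% of Stonebridge Textiles S.p.A.
Direct interest in Stonebridge Textiles S.p.A: 26%.
Aggregating (R3): 35.01082% + 1.73502% + 26% = 62.74584%.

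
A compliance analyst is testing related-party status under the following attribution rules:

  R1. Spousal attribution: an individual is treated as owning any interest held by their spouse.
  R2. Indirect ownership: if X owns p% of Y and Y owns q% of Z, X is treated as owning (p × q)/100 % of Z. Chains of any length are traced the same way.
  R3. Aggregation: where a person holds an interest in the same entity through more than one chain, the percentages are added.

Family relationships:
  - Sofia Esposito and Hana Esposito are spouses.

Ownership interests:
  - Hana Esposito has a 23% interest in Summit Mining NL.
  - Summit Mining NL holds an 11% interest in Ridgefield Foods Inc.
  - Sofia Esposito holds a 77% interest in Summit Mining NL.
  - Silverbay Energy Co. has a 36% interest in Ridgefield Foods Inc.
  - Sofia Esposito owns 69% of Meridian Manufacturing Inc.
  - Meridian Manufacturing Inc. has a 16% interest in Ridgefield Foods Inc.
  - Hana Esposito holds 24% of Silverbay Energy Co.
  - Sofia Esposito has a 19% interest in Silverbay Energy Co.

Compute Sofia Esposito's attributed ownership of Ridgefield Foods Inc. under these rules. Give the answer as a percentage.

37.52%

By spousal attribution (R1), Sofia Esposito is treated as also owning Hana Esposito's interest in Summit Mining NL, giving 77% + 23% = 100%.
By spousal attribution (R1), Sofia Esposito is treated as also owning Hana Esposito's interest in Silverbay Energy Co, giving 19% + 24% = 43%.
Chain via Summit Mining NL (R2): 100% × 11% = 11% of Ridgefield Foods Inc.
Chain via Silverbay Energy Co. (R2): 43% × 36% = 15.48% of Ridgefield Foods Inc.
Chain via Meridian Manufacturing Inc. (R2): 69% × 16% = 11.04% of Ridgefield Foods Inc.
Aggregating (R3): 11% + 15.48% + 11.04% = 37.52%.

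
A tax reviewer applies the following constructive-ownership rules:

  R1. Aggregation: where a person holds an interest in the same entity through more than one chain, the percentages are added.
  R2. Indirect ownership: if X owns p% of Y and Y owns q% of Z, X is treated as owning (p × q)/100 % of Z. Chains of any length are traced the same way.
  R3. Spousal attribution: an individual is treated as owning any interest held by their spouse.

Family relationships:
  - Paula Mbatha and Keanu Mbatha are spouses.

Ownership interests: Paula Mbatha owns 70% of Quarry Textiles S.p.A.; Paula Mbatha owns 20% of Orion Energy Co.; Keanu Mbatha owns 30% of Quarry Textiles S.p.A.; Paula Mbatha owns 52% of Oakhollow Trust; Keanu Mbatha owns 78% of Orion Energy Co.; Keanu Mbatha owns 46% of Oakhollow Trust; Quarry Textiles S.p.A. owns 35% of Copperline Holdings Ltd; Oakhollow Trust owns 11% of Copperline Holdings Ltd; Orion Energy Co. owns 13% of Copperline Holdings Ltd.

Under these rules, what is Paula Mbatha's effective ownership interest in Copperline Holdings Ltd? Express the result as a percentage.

58.52%

By spousal attribution (R3), Paula Mbatha is treated as also owning Keanu Mbatha's interest in Oakhollow Trust, giving 52% + 46% = 98%.
By spousal attribution (R3), Paula Mbatha is treated as also owning Keanu Mbatha's interest in Orion Energy Co, giving 20% + 78% = 98%.
By spousal attribution (R3), Paula Mbatha is treated as also owning Keanu Mbatha's interest in Quarry Textiles S.p.A, giving 70% + 30% = 100%.
Chain via Oakhollow Trust (R2): 98% × 11% = 10.78% of Copperline Holdings Ltd.
Chain via Orion Energy Co. (R2): 98% × 13% = 12.74% of Copperline Holdings Ltd.
Chain via Quarry Textiles S.p.A. (R2): 100% × 35% = 35% of Copperline Holdings Ltd.
Aggregating (R1): 10.78% + 12.74% + 35% = 58.52%.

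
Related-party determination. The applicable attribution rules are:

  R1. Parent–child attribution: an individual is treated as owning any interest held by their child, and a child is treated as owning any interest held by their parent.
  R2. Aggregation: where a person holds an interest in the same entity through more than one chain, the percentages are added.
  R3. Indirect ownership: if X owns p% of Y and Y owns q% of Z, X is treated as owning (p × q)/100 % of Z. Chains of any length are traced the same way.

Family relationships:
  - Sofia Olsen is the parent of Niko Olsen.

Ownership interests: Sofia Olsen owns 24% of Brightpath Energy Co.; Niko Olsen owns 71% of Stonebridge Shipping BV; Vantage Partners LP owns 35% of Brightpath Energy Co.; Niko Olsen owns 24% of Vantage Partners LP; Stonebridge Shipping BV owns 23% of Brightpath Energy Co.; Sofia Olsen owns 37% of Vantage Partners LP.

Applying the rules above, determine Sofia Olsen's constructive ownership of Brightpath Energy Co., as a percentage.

By parent–child attribution (R1), Sofia Olsen is treated as also owning Niko Olsen's interest in Vantage Partners LP, giving 37% + 24% = 61%.
By parent–child attribution (R1), Sofia Olsen is treated as owning Niko Olsen's 71% interest in Stonebridge Shipping BV.
Chain via Vantage Partners LP (R3): 61% × 35% = 21.35% of Brightpath Energy Co.
Direct interest in Brightpath Energy Co: 24%.
Chain via Stonebridge Shipping BV (R3): 71% × 23% = 16.33% of Brightpath Energy Co.
Aggregating (R2): 21.35% + 24% + 16.33% = 61.68%.

61.68%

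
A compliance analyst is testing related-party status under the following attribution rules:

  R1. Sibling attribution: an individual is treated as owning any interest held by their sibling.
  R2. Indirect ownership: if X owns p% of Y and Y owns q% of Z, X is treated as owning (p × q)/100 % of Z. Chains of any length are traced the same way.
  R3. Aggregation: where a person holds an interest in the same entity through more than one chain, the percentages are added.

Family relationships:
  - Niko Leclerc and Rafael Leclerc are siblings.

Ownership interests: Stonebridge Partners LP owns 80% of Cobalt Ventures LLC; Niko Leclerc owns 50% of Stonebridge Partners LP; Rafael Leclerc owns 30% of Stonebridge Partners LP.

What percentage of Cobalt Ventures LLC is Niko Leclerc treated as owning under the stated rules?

By sibling attribution (R1), Niko Leclerc is treated as also owning Rafael Leclerc's interest in Stonebridge Partners LP, giving 50% + 30% = 80%.
Chain via Stonebridge Partners LP (R2): 80% × 80% = 64% of Cobalt Ventures LLC.

64%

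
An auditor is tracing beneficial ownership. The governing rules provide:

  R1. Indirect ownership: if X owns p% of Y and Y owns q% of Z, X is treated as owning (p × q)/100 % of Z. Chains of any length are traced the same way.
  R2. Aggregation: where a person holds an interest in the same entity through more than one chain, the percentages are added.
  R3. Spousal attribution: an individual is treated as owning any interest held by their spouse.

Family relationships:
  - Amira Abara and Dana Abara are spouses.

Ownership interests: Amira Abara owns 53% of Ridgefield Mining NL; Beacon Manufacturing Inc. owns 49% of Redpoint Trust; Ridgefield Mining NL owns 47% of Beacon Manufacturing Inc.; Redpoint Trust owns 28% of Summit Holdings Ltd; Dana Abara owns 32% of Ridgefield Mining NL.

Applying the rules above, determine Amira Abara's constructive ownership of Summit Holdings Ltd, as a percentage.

5.48114%

By spousal attribution (R3), Amira Abara is treated as also owning Dana Abara's interest in Ridgefield Mining NL, giving 53% + 32% = 85%.
Chain via Ridgefield Mining NL → Beacon Manufacturing Inc. → Redpoint Trust (R1): 85% × 47% × 49% × 28% = 5.48114% of Summit Holdings Ltd.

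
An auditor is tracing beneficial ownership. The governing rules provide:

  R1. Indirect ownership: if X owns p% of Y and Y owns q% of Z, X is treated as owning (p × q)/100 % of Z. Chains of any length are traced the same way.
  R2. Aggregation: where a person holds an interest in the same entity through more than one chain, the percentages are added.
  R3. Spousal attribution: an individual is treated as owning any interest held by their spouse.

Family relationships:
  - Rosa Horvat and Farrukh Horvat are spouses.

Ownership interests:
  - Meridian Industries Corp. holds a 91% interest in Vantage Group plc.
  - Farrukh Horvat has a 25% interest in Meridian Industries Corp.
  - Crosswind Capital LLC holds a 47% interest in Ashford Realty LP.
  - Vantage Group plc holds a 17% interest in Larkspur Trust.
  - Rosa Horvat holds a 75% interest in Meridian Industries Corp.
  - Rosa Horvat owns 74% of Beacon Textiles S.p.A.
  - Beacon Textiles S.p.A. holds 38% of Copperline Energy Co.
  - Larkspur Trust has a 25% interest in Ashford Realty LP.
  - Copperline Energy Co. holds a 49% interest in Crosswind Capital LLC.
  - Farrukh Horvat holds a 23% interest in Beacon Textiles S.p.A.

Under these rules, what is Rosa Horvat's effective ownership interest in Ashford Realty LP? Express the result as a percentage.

By spousal attribution (R3), Rosa Horvat is treated as also owning Farrukh Horvat's interest in Beacon Textiles S.p.A, giving 74% + 23% = 97%.
By spousal attribution (R3), Rosa Horvat is treated as also owning Farrukh Horvat's interest in Meridian Industries Corp, giving 75% + 25% = 100%.
Chain via Beacon Textiles S.p.A. → Copperline Energy Co. → Crosswind Capital LLC (R1): 97% × 38% × 49% × 47% = 8.488858% of Ashford Realty LP.
Chain via Meridian Industries Corp. → Vantage Group plc → Larkspur Trust (R1): 100% × 91% × 17% × 25% = 3.8675% of Ashford Realty LP.
Aggregating (R2): 8.488858% + 3.8675% = 12.356358%.

12.356358%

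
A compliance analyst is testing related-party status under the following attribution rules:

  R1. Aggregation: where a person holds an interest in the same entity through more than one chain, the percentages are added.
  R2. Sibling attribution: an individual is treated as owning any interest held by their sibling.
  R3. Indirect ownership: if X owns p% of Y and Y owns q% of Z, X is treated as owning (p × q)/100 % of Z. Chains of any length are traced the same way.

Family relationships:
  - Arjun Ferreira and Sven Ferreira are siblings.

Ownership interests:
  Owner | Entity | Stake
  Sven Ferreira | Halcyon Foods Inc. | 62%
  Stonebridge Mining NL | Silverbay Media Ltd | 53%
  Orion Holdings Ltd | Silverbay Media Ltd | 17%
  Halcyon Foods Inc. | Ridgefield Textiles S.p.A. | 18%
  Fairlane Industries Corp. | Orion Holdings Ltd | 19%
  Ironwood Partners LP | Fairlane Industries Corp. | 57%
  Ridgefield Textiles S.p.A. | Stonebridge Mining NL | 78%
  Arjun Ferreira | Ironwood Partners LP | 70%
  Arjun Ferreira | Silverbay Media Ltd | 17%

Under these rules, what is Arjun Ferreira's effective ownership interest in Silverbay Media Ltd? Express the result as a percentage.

By sibling attribution (R2), Arjun Ferreira is treated as owning Sven Ferreira's 62% interest in Halcyon Foods Inc.
Chain via Ironwood Partners LP → Fairlane Industries Corp. → Orion Holdings Ltd (R3): 70% × 57% × 19% × 17% = 1.28877% of Silverbay Media Ltd.
Direct interest in Silverbay Media Ltd: 17%.
Chain via Halcyon Foods Inc. → Ridgefield Textiles S.p.A. → Stonebridge Mining NL (R3): 62% × 18% × 78% × 53% = 4.613544% of Silverbay Media Ltd.
Aggregating (R1): 1.28877% + 17% + 4.613544% = 22.902314%.

22.902314%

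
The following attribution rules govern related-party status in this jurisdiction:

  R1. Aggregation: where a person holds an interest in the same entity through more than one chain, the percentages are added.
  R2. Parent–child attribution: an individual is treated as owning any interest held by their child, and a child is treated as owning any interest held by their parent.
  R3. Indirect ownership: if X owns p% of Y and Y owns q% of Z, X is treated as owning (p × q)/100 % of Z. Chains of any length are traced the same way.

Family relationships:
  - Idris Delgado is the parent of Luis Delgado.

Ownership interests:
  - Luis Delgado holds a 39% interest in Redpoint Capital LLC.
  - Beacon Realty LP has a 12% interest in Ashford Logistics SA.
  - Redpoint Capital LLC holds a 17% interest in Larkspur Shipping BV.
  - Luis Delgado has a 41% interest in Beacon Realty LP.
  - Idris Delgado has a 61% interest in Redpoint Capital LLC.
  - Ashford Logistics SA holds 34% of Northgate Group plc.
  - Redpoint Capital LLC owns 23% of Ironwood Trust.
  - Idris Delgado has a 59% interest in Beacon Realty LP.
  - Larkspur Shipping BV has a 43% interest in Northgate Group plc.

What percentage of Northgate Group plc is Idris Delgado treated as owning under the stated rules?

By parent–child attribution (R2), Idris Delgado is treated as also owning Luis Delgado's interest in Redpoint Capital LLC, giving 61% + 39% = 100%.
By parent–child attribution (R2), Idris Delgado is treated as also owning Luis Delgado's interest in Beacon Realty LP, giving 59% + 41% = 100%.
Chain via Redpoint Capital LLC → Larkspur Shipping BV (R3): 100% × 17% × 43% = 7.31% of Northgate Group plc.
Chain via Beacon Realty LP → Ashford Logistics SA (R3): 100% × 12% × 34% = 4.08% of Northgate Group plc.
Aggregating (R1): 7.31% + 4.08% = 11.39%.

11.39%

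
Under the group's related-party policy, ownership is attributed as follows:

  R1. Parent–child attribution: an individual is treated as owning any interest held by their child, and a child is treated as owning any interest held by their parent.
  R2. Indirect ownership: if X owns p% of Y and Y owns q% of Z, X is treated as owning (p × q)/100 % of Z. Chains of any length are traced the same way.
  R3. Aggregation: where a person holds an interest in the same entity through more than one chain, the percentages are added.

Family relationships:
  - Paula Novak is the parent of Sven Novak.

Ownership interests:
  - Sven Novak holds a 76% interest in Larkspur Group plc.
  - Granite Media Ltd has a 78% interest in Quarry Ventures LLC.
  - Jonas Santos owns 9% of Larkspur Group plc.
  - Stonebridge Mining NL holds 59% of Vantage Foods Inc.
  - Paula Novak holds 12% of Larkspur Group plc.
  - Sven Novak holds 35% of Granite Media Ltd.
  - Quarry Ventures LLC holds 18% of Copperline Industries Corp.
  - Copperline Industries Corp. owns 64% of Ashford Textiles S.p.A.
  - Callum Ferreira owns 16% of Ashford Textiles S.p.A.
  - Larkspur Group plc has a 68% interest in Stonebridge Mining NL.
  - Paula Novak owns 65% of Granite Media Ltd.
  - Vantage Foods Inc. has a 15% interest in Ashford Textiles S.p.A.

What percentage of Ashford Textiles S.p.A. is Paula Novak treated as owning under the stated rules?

By parent–child attribution (R1), Paula Novak is treated as also owning Sven Novak's interest in Larkspur Group plc, giving 12% + 76% = 88%.
By parent–child attribution (R1), Paula Novak is treated as also owning Sven Novak's interest in Granite Media Ltd, giving 65% + 35% = 100%.
Chain via Larkspur Group plc → Stonebridge Mining NL → Vantage Foods Inc. (R2): 88% × 68% × 59% × 15% = 5.29584% of Ashford Textiles S.p.A.
Chain via Granite Media Ltd → Quarry Ventures LLC → Copperline Industries Corp. (R2): 100% × 78% × 18% × 64% = 8.9856% of Ashford Textiles S.p.A.
Aggregating (R3): 5.29584% + 8.9856% = 14.28144%.

14.28144%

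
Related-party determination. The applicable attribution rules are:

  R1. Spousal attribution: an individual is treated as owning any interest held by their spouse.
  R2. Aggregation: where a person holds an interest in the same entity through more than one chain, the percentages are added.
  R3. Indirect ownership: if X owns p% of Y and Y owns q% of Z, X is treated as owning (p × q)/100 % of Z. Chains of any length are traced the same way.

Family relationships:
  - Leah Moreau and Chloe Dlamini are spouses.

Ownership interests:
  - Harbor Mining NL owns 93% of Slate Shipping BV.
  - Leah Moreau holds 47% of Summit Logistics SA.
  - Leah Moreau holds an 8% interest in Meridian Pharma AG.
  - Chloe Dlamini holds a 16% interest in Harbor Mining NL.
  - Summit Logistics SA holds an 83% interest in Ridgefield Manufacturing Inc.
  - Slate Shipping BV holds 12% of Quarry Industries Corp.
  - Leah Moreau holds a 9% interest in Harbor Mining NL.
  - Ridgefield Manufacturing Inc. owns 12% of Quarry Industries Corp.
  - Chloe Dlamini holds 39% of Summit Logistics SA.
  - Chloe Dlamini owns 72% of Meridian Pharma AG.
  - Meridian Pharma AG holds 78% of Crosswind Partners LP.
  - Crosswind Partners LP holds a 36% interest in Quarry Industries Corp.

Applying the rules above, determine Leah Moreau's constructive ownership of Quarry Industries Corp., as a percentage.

By spousal attribution (R1), Leah Moreau is treated as also owning Chloe Dlamini's interest in Meridian Pharma AG, giving 8% + 72% = 80%.
By spousal attribution (R1), Leah Moreau is treated as also owning Chloe Dlamini's interest in Harbor Mining NL, giving 9% + 16% = 25%.
By spousal attribution (R1), Leah Moreau is treated as also owning Chloe Dlamini's interest in Summit Logistics SA, giving 47% + 39% = 86%.
Chain via Meridian Pharma AG → Crosswind Partners LP (R3): 80% × 78% × 36% = 22.464% of Quarry Industries Corp.
Chain via Harbor Mining NL → Slate Shipping BV (R3): 25% × 93% × 12% = 2.79% of Quarry Industries Corp.
Chain via Summit Logistics SA → Ridgefield Manufacturing Inc. (R3): 86% × 83% × 12% = 8.5656% of Quarry Industries Corp.
Aggregating (R2): 22.464% + 2.79% + 8.5656% = 33.8196%.

33.8196%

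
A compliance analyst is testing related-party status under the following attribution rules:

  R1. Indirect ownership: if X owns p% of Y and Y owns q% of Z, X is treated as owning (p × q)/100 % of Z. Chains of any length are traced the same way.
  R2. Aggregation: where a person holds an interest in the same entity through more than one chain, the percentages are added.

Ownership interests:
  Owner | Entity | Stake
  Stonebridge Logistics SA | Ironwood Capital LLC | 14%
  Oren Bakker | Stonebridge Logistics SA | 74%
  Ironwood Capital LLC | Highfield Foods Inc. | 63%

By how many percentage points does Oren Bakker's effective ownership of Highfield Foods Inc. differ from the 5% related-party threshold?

1.5268

Chain via Stonebridge Logistics SA → Ironwood Capital LLC (R1): 74% × 14% × 63% = 6.5268% of Highfield Foods Inc.
6.5268% exceeds the 5% threshold by 1.5268 percentage points.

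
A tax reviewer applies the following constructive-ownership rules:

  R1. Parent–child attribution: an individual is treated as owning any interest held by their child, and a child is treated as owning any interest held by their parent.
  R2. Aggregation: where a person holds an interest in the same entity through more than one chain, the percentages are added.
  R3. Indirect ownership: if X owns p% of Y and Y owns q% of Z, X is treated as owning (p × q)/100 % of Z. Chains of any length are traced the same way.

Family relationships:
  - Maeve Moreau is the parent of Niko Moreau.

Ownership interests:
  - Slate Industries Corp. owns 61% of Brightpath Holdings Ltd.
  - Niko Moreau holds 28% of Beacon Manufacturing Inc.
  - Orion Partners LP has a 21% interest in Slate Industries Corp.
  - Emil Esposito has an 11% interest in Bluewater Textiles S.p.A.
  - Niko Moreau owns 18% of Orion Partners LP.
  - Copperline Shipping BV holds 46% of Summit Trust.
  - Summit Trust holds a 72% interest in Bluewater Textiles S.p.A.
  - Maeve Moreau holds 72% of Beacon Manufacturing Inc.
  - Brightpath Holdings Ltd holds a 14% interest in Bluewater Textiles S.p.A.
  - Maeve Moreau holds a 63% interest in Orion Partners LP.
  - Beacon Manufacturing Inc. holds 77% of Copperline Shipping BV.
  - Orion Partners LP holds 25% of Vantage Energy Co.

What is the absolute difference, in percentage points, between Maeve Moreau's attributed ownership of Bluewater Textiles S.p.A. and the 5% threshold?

By parent–child attribution (R1), Maeve Moreau is treated as also owning Niko Moreau's interest in Orion Partners LP, giving 63% + 18% = 81%.
By parent–child attribution (R1), Maeve Moreau is treated as also owning Niko Moreau's interest in Beacon Manufacturing Inc, giving 72% + 28% = 100%.
Chain via Orion Partners LP → Slate Industries Corp. → Brightpath Holdings Ltd (R3): 81% × 21% × 61% × 14% = 1.452654% of Bluewater Textiles S.p.A.
Chain via Beacon Manufacturing Inc. → Copperline Shipping BV → Summit Trust (R3): 100% × 77% × 46% × 72% = 25.5024% of Bluewater Textiles S.p.A.
Aggregating (R2): 1.452654% + 25.5024% = 26.955054%.
26.955054% exceeds the 5% threshold by 21.955054 percentage points.

21.955054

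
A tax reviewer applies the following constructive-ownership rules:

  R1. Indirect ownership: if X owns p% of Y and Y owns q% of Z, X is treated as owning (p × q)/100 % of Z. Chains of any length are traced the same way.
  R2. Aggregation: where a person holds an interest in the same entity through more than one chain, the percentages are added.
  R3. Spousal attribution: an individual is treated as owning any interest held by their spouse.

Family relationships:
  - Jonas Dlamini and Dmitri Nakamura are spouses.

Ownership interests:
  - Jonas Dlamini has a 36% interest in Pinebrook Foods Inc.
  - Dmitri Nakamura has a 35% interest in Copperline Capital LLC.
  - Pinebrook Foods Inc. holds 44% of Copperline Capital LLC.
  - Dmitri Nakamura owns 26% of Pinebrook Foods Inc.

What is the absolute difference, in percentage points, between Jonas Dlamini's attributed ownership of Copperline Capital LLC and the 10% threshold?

By spousal attribution (R3), Jonas Dlamini is treated as also owning Dmitri Nakamura's interest in Pinebrook Foods Inc, giving 36% + 26% = 62%.
By spousal attribution (R3), Jonas Dlamini is treated as owning Dmitri Nakamura's 35% interest in Copperline Capital LLC.
Chain via Pinebrook Foods Inc. (R1): 62% × 44% = 27.28% of Copperline Capital LLC.
Direct interest in Copperline Capital LLC: 35%.
Aggregating (R2): 27.28% + 35% = 62.28%.
62.28% exceeds the 10% threshold by 52.28 percentage points.

52.28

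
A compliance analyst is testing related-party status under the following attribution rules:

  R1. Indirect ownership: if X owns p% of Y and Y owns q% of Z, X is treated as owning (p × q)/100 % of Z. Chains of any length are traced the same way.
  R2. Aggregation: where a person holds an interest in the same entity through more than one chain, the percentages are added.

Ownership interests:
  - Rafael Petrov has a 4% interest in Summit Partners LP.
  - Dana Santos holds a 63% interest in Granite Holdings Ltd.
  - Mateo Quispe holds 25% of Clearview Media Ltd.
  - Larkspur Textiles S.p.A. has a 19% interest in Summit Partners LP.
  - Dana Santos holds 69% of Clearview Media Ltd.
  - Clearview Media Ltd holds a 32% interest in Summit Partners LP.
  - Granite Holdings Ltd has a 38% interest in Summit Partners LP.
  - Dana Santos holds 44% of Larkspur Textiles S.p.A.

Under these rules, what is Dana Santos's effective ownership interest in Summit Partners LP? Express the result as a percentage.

Chain via Granite Holdings Ltd (R1): 63% × 38% = 23.94% of Summit Partners LP.
Chain via Larkspur Textiles S.p.A. (R1): 44% × 19% = 8.36% of Summit Partners LP.
Chain via Clearview Media Ltd (R1): 69% × 32% = 22.08% of Summit Partners LP.
Aggregating (R2): 23.94% + 8.36% + 22.08% = 54.38%.

54.38%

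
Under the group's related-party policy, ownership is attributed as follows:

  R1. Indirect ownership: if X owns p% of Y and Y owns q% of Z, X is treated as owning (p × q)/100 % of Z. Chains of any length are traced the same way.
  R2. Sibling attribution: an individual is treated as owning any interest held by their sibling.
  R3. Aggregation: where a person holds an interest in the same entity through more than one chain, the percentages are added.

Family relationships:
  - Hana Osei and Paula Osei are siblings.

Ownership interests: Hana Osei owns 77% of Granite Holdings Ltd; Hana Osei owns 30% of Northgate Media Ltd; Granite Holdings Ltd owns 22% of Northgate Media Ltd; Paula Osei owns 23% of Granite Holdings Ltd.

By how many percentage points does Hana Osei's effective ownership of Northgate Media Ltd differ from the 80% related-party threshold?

28

By sibling attribution (R2), Hana Osei is treated as also owning Paula Osei's interest in Granite Holdings Ltd, giving 77% + 23% = 100%.
Chain via Granite Holdings Ltd (R1): 100% × 22% = 22% of Northgate Media Ltd.
Direct interest in Northgate Media Ltd: 30%.
Aggregating (R3): 22% + 30% = 52%.
52% falls short of the 80% threshold by 28 percentage points.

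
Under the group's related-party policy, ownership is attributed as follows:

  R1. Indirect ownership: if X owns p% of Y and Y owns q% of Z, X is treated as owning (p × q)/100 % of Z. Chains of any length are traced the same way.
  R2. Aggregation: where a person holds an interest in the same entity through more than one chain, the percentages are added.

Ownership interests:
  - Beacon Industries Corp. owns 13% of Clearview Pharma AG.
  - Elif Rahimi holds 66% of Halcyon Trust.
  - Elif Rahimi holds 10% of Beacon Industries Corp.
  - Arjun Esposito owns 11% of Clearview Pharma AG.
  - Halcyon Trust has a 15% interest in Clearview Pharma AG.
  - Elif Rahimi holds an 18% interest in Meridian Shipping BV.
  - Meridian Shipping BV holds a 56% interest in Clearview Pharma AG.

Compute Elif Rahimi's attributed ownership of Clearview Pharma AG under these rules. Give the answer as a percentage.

Chain via Meridian Shipping BV (R1): 18% × 56% = 10.08% of Clearview Pharma AG.
Chain via Halcyon Trust (R1): 66% × 15% = 9.9% of Clearview Pharma AG.
Chain via Beacon Industries Corp. (R1): 10% × 13% = 1.3% of Clearview Pharma AG.
Aggregating (R2): 10.08% + 9.9% + 1.3% = 21.28%.

21.28%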